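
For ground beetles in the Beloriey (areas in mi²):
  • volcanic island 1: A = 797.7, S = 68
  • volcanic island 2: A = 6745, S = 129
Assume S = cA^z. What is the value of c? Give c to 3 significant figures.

z = ln(S₂/S₁) / ln(A₂/A₁) = ln(129/68) / ln(6745/797.7) = 0.6403 / 2.1348 = 0.2999
c = S₁ / A₁^z = 68 / 797.7^0.2999 = 68 / 7.419 = 9.165

9.17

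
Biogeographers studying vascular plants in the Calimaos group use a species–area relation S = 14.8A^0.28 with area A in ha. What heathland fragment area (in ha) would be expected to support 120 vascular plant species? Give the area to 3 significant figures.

120 = 14.8 × A^0.28  ⇒  A^0.28 = 120/14.8 = 8.108
ln A = ln(8.108) / 0.28 = 2.0929 / 0.28 = 7.4745
A = e^7.4745 ≈ 1763 ha

1760 ha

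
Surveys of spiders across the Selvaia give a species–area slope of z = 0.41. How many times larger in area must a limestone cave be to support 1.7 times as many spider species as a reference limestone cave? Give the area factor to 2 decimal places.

3.65

(A₂/A₁)^0.41 = 1.7, so A₂/A₁ = 1.7^(1/0.41) = 1.7^2.439
ln(A₂/A₁) = ln 1.7 / 0.41 = 0.5306 / 0.41 = 1.2942
A₂/A₁ = e^1.2942 ≈ 3.648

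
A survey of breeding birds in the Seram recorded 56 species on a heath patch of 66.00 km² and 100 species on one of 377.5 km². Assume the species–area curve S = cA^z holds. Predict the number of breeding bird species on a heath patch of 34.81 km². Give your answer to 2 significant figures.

z = ln(100/56) / ln(377.5/66) = 0.5798 / 1.7439 = 0.3325
c = 56 / 66^0.3325 = 56 / 4.027 = 13.91
S₃ = 13.91 × 34.81^0.3325 = 13.91 × 3.255 ≈ 45.27

45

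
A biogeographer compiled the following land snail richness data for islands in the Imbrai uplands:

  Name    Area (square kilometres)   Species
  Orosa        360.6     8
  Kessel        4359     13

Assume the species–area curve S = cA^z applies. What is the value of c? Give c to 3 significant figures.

z = ln(S₂/S₁) / ln(A₂/A₁) = ln(13/8) / ln(4359/360.6) = 0.4855 / 2.4922 = 0.1948
c = S₁ / A₁^z = 8 / 360.6^0.1948 = 8 / 3.149 = 2.541

2.54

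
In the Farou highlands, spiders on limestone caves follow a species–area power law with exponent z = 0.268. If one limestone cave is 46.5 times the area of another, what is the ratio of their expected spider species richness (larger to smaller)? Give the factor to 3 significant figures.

2.80

S₂/S₁ = (A₂/A₁)^z = 46.5^0.268
ln(S₂/S₁) = 0.268 × ln 46.5 = 0.268 × 3.8395 = 1.0290
S₂/S₁ = e^1.0290 ≈ 2.798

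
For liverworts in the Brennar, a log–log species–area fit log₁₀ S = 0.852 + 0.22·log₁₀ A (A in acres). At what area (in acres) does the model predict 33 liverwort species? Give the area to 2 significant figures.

1100 acres

33 = 7.112 × A^0.22  ⇒  A^0.22 = 33/7.112 = 4.64
ln A = ln(4.64) / 0.22 = 1.5347 / 0.22 = 6.9759
A = e^6.9759 ≈ 1071 acres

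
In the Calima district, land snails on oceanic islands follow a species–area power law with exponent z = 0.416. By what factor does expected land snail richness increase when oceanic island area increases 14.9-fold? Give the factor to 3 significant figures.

S₂/S₁ = (A₂/A₁)^z = 14.9^0.416
ln(S₂/S₁) = 0.416 × ln 14.9 = 0.416 × 2.7014 = 1.1238
S₂/S₁ = e^1.1238 ≈ 3.076

3.08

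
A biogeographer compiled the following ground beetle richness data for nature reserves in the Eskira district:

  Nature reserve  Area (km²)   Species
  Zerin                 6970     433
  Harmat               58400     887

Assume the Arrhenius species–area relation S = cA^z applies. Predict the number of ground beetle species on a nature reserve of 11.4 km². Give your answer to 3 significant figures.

z = ln(887/433) / ln(58400/6970) = 0.7171 / 2.1257 = 0.3374
c = 433 / 6970^0.3374 = 433 / 19.79 = 21.88
S₃ = 21.88 × 11.4^0.3374 = 21.88 × 2.273 ≈ 49.72

49.7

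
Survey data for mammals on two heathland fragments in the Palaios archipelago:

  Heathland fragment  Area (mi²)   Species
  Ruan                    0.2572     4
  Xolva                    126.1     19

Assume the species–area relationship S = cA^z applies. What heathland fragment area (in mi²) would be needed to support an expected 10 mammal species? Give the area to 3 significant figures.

z = ln(19/4) / ln(126.1/0.2572) = 1.5581 / 6.1950 = 0.2515
c = 4 / 0.2572^0.2515 = 4 / 0.7107 = 5.628
A = (10/5.628)^(1/0.2515) ⇒ ln A = ln(1.777)/0.2515 = 2.2851
A = e^2.2851 ≈ 9.827 mi²

9.83 mi²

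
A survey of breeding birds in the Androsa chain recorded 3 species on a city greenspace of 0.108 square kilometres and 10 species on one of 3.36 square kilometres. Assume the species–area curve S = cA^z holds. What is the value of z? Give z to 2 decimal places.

0.35

Taking logs: ln S = ln c + z ln A, so z = (ln S₂ − ln S₁)/(ln A₂ − ln A₁).
z = ln(10/3) / ln(3.36/0.108) = ln(3.333) / ln(31.11) = 1.2040 / 3.4376 = 0.3502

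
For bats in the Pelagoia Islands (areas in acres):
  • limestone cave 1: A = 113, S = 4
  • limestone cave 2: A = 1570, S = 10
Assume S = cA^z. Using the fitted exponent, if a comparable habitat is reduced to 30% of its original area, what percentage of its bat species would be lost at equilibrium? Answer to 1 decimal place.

34.2%

z = ln(10/4) / ln(1570/113) = 0.9163 / 2.6314 = 0.3482
S_new/S_old = (A_new/A_old)^z = 0.3^0.3482 = exp(0.3482 × -1.2040) = 0.6576
Fraction lost = 1 − 0.6576 = 0.3424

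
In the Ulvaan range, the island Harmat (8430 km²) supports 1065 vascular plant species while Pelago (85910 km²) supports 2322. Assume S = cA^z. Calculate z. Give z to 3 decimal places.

Taking logs: ln S = ln c + z ln A, so z = (ln S₂ − ln S₁)/(ln A₂ − ln A₁).
z = ln(2322/1065) / ln(85910/8430) = ln(2.18) / ln(10.19) = 0.7795 / 2.3215 = 0.3358

0.336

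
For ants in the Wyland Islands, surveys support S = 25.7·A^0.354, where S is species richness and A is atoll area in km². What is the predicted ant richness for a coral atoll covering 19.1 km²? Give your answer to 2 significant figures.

S = 25.7 × 19.1^0.354
ln S = ln 25.7 + 0.354 × ln 19.1 = 3.2465 + 0.354 × 2.9497 = 4.2907
S = e^4.2907 ≈ 73.02

73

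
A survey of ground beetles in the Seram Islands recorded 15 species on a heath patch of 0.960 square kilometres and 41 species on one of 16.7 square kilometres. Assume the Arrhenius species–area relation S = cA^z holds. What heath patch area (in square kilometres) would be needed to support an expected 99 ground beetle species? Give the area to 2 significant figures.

200 square kilometres

z = ln(41/15) / ln(16.7/0.96) = 1.0055 / 2.8562 = 0.3520
c = 15 / 0.96^0.3520 = 15 / 0.9857 = 15.22
A = (99/15.22)^(1/0.3520) ⇒ ln A = ln(6.506)/0.3520 = 5.3195
A = e^5.3195 ≈ 204.3 square kilometres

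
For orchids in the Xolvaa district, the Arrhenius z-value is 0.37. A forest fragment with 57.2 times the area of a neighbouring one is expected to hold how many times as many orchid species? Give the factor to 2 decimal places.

S₂/S₁ = (A₂/A₁)^z = 57.2^0.37
ln(S₂/S₁) = 0.37 × ln 57.2 = 0.37 × 4.0466 = 1.4972
S₂/S₁ = e^1.4972 ≈ 4.469

4.47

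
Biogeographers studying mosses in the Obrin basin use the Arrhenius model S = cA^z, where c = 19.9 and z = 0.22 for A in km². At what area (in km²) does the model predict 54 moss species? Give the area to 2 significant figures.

54 = 19.9 × A^0.22  ⇒  A^0.22 = 54/19.9 = 2.714
ln A = ln(2.714) / 0.22 = 0.9983 / 0.22 = 4.5376
A = e^4.5376 ≈ 93.46 km²

93 km²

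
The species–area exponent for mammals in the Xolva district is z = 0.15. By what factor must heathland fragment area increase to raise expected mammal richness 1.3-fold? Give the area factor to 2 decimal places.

(A₂/A₁)^0.15 = 1.3, so A₂/A₁ = 1.3^(1/0.15) = 1.3^6.667
ln(A₂/A₁) = ln 1.3 / 0.15 = 0.2624 / 0.15 = 1.7491
A₂/A₁ = e^1.7491 ≈ 5.749

5.75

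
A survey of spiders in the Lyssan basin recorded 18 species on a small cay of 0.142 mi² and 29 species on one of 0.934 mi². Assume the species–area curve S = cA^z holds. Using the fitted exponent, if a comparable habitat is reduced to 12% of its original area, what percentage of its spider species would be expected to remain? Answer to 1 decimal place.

58.5%

z = ln(29/18) / ln(0.934/0.142) = 0.4769 / 1.8836 = 0.2532
S_new/S_old = (A_new/A_old)^z = 0.12^0.2532 = exp(0.2532 × -2.1203) = 0.5846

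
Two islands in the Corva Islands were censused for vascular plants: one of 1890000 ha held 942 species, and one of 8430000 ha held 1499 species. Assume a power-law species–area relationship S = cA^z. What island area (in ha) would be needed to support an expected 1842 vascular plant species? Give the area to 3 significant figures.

16400000 ha

z = ln(1499/942) / ln(8430000/1890000) = 0.4645 / 1.4952 = 0.3107
c = 942 / 1890000^0.3107 = 942 / 89.13 = 10.57
A = (1842/10.57)^(1/0.3107) ⇒ ln A = ln(174.3)/0.3107 = 16.6105
A = e^16.6105 ≈ 16362831 ha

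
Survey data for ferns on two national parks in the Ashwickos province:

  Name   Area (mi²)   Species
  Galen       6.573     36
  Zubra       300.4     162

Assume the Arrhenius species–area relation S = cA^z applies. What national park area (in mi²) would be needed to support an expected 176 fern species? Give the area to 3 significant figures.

371 mi²

z = ln(162/36) / ln(300.4/6.573) = 1.5041 / 3.8221 = 0.3935
c = 36 / 6.573^0.3935 = 36 / 2.098 = 17.16
A = (176/17.16)^(1/0.3935) ⇒ ln A = ln(10.26)/0.3935 = 5.9157
A = e^5.9157 ≈ 370.8 mi²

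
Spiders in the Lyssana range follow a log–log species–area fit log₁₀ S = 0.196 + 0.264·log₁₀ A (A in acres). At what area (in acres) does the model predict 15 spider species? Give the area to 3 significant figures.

5160 acres

15 = 1.57 × A^0.264  ⇒  A^0.264 = 15/1.57 = 9.552
ln A = ln(9.552) / 0.264 = 2.2567 / 0.264 = 8.5483
A = e^8.5483 ≈ 5158 acres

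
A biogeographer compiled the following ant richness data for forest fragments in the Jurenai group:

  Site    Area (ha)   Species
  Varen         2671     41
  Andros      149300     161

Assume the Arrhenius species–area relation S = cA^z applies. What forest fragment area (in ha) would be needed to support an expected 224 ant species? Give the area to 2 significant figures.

390000 ha

z = ln(161/41) / ln(149300/2671) = 1.3678 / 4.0235 = 0.3400
c = 41 / 2671^0.3400 = 41 / 14.62 = 2.804
A = (224/2.804)^(1/0.3400) ⇒ ln A = ln(79.87)/0.3400 = 12.8851
A = e^12.8851 ≈ 394402 ha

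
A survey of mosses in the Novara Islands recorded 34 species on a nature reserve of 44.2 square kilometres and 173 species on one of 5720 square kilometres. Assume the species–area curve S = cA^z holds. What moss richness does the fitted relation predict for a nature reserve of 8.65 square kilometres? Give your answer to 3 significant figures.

19.7

z = ln(173/34) / ln(5720/44.2) = 1.6269 / 4.8630 = 0.3346
c = 34 / 44.2^0.3346 = 34 / 3.552 = 9.572
S₃ = 9.572 × 8.65^0.3346 = 9.572 × 2.058 ≈ 19.7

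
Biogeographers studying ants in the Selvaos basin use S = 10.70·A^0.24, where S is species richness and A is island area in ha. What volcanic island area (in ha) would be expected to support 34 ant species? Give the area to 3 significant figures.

124 ha

34 = 10.7 × A^0.24  ⇒  A^0.24 = 34/10.7 = 3.178
ln A = ln(3.178) / 0.24 = 1.1561 / 0.24 = 4.8172
A = e^4.8172 ≈ 123.6 ha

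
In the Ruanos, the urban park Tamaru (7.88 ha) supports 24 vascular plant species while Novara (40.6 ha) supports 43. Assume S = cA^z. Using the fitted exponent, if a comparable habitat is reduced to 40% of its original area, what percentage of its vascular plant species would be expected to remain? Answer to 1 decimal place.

72.2%

z = ln(43/24) / ln(40.6/7.88) = 0.5831 / 1.6394 = 0.3557
S_new/S_old = (A_new/A_old)^z = 0.4^0.3557 = exp(0.3557 × -0.9163) = 0.7219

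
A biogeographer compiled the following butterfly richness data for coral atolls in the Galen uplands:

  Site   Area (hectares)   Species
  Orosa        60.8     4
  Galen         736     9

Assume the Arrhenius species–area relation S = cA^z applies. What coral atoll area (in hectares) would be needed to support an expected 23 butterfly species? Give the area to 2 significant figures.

13000 hectares

z = ln(9/4) / ln(736/60.8) = 0.8109 / 2.4936 = 0.3252
c = 4 / 60.8^0.3252 = 4 / 3.803 = 1.052
A = (23/1.052)^(1/0.3252) ⇒ ln A = ln(21.87)/0.3252 = 9.4864
A = e^9.4864 ≈ 13180 hectares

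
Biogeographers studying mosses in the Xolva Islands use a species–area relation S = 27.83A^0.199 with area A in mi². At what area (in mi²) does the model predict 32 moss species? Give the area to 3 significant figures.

2.02 mi²

32 = 27.83 × A^0.199  ⇒  A^0.199 = 32/27.83 = 1.15
ln A = ln(1.15) / 0.199 = 0.1396 / 0.199 = 0.7016
A = e^0.7016 ≈ 2.017 mi²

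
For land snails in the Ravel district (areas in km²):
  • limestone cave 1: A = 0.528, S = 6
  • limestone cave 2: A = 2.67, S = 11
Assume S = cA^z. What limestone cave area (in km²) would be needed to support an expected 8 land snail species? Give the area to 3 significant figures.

1.14 km²

z = ln(11/6) / ln(2.67/0.528) = 0.6061 / 1.6207 = 0.3740
c = 6 / 0.528^0.3740 = 6 / 0.7875 = 7.619
A = (8/7.619)^(1/0.3740) ⇒ ln A = ln(1.05)/0.3740 = 0.1306
A = e^0.1306 ≈ 1.139 km²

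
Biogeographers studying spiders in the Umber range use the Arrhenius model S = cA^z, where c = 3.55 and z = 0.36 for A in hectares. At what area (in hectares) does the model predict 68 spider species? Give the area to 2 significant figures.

68 = 3.55 × A^0.36  ⇒  A^0.36 = 68/3.55 = 19.15
ln A = ln(19.15) / 0.36 = 2.9526 / 0.36 = 8.2016
A = e^8.2016 ≈ 3647 hectares

3600 hectares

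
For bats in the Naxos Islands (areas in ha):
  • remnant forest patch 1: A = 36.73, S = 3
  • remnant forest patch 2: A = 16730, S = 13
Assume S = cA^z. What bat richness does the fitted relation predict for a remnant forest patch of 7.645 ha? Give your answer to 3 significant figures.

z = ln(13/3) / ln(16730/36.73) = 1.4663 / 6.1214 = 0.2395
c = 3 / 36.73^0.2395 = 3 / 2.371 = 1.265
S₃ = 1.265 × 7.645^0.2395 = 1.265 × 1.628 ≈ 2.06

2.06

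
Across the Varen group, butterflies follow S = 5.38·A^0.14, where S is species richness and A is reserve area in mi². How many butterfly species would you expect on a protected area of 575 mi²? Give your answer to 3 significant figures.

S = 5.38 × 575^0.14
ln S = ln 5.38 + 0.14 × ln 575 = 1.6827 + 0.14 × 6.3544 = 2.5723
S = e^2.5723 ≈ 13.1

13.1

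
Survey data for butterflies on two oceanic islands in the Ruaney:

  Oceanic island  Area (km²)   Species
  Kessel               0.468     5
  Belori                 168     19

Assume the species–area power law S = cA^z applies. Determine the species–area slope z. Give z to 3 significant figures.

0.227

Taking logs: ln S = ln c + z ln A, so z = (ln S₂ − ln S₁)/(ln A₂ − ln A₁).
z = ln(19/5) / ln(168/0.468) = ln(3.8) / ln(359) = 1.3350 / 5.8833 = 0.2269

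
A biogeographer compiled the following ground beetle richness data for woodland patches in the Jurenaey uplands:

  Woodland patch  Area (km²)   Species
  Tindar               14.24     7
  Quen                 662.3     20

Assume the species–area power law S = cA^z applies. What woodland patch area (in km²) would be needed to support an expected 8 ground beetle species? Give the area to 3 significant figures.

z = ln(20/7) / ln(662.3/14.24) = 1.0498 / 3.8397 = 0.2734
c = 7 / 14.24^0.2734 = 7 / 2.067 = 3.386
A = (8/3.386)^(1/0.2734) ⇒ ln A = ln(2.363)/0.2734 = 3.1444
A = e^3.1444 ≈ 23.21 km²

23.2 km²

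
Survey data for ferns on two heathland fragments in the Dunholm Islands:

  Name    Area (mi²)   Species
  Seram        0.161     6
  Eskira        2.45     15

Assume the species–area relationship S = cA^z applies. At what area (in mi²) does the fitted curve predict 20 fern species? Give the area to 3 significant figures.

z = ln(15/6) / ln(2.45/0.161) = 0.9163 / 2.7224 = 0.3366
c = 6 / 0.161^0.3366 = 6 / 0.5408 = 11.09
A = (20/11.09)^(1/0.3366) ⇒ ln A = ln(1.803)/0.3366 = 1.7508
A = e^1.7508 ≈ 5.759 mi²

5.76 mi²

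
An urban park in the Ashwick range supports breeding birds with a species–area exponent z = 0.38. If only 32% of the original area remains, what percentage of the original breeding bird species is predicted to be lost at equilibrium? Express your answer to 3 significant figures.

S_new/S_old = (A_new/A_old)^z = 0.32^0.38
= exp(0.38 × ln 0.32) = exp(0.38 × -1.1394) = exp(-0.4330) ≈ 0.6486
Fraction lost = 1 − 0.6486 = 0.3514

35.1%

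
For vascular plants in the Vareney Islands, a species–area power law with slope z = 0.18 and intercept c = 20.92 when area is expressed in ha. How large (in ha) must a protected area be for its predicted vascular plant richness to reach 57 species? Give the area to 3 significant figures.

57 = 20.92 × A^0.18  ⇒  A^0.18 = 57/20.92 = 2.725
ln A = ln(2.725) / 0.18 = 1.0023 / 0.18 = 5.5686
A = e^5.5686 ≈ 262.1 ha

262 ha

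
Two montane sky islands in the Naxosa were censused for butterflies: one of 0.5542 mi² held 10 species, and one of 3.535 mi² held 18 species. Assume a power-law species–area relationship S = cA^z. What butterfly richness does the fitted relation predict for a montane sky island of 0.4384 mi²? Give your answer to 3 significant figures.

z = ln(18/10) / ln(3.535/0.5542) = 0.5878 / 1.8529 = 0.3172
c = 10 / 0.5542^0.3172 = 10 / 0.8293 = 12.06
S₃ = 12.06 × 0.4384^0.3172 = 12.06 × 0.7698 ≈ 9.283

9.28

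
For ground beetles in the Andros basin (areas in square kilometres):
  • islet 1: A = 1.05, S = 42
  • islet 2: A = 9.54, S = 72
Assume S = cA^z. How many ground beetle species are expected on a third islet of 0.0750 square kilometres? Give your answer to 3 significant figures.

22.0

z = ln(72/42) / ln(9.54/1.05) = 0.5390 / 2.2067 = 0.2443
c = 42 / 1.05^0.2443 = 42 / 1.012 = 41.5
S₃ = 41.5 × 0.075^0.2443 = 41.5 × 0.5312 ≈ 22.04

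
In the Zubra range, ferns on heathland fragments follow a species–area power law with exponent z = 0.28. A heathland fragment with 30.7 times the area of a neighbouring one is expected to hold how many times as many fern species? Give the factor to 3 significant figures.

S₂/S₁ = (A₂/A₁)^z = 30.7^0.28
ln(S₂/S₁) = 0.28 × ln 30.7 = 0.28 × 3.4243 = 0.9588
S₂/S₁ = e^0.9588 ≈ 2.609

2.61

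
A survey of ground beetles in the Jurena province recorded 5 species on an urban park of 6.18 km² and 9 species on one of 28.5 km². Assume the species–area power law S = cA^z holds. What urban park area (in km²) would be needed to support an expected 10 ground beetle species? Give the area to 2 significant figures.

37 km²

z = ln(9/5) / ln(28.5/6.18) = 0.5878 / 1.5286 = 0.3845
c = 5 / 6.18^0.3845 = 5 / 2.014 = 2.482
A = (10/2.482)^(1/0.3845) ⇒ ln A = ln(4.029)/0.3845 = 3.6239
A = e^3.6239 ≈ 37.48 km²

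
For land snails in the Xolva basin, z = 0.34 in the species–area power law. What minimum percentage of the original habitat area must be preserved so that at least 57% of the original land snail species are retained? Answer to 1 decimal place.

19.1%

Need (A_new/A_old)^0.34 = 0.57, so A_new/A_old = 0.57^(1/0.34) = 0.57^2.941
ln(A_new/A_old) = ln 0.57 / 0.34 = -0.5621 / 0.34 = -1.6533
A_new/A_old = e^-1.6533 ≈ 0.1914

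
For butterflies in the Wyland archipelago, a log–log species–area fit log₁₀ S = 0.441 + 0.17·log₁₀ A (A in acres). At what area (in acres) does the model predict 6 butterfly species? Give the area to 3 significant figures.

6 = 2.761 × A^0.17  ⇒  A^0.17 = 6/2.761 = 2.173
ln A = ln(2.173) / 0.17 = 0.7763 / 0.17 = 4.5666
A = e^4.5666 ≈ 96.21 acres

96.2 acres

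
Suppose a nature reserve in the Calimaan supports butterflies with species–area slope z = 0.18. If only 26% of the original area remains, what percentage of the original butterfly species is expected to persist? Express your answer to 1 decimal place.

78.5%

S_new/S_old = (A_new/A_old)^z = 0.26^0.18
= exp(0.18 × ln 0.26) = exp(0.18 × -1.3471) = exp(-0.2425) ≈ 0.7847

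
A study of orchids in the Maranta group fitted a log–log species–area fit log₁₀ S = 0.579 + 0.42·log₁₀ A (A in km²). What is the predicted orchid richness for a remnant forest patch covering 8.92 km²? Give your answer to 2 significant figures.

S = 3.793 × 8.92^0.42 = 3.793 × 2.507 ≈ 9.509

9.5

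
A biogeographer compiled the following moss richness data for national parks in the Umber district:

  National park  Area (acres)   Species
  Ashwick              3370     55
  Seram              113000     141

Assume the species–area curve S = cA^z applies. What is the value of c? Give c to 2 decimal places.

z = ln(S₂/S₁) / ln(A₂/A₁) = ln(141/55) / ln(113000/3370) = 0.9414 / 3.5125 = 0.2680
c = S₁ / A₁^z = 55 / 3370^0.2680 = 55 / 8.82 = 6.236

6.24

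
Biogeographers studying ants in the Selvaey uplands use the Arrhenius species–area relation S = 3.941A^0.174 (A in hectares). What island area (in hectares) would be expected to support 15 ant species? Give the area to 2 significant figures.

15 = 3.941 × A^0.174  ⇒  A^0.174 = 15/3.941 = 3.806
ln A = ln(3.806) / 0.174 = 1.3366 / 0.174 = 7.6817
A = e^7.6817 ≈ 2168 hectares

2200 hectares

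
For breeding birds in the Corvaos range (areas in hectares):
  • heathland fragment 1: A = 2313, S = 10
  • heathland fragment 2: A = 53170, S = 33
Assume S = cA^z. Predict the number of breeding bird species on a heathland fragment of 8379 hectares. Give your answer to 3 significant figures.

16.3

z = ln(33/10) / ln(53170/2313) = 1.1939 / 3.1349 = 0.3808
c = 10 / 2313^0.3808 = 10 / 19.11 = 0.5233
S₃ = 0.5233 × 8379^0.3808 = 0.5233 × 31.2 ≈ 16.33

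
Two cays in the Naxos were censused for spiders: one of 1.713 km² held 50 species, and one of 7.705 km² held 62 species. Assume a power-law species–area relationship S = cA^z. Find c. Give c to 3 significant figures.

46.3

z = ln(S₂/S₁) / ln(A₂/A₁) = ln(62/50) / ln(7.705/1.713) = 0.2151 / 1.5036 = 0.1431
c = S₁ / A₁^z = 50 / 1.713^0.1431 = 50 / 1.08 = 46.29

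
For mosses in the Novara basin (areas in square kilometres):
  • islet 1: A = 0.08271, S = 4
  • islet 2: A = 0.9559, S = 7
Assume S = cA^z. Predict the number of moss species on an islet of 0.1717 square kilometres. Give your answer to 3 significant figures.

4.73

z = ln(7/4) / ln(0.9559/0.08271) = 0.5596 / 2.4473 = 0.2287
c = 4 / 0.08271^0.2287 = 4 / 0.5656 = 7.073
S₃ = 7.073 × 0.1717^0.2287 = 7.073 × 0.6684 ≈ 4.727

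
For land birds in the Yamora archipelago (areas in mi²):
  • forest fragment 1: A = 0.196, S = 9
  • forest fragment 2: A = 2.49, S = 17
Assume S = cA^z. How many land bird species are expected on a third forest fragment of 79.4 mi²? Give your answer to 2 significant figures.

z = ln(17/9) / ln(2.49/0.196) = 0.6360 / 2.5419 = 0.2502
c = 9 / 0.196^0.2502 = 9 / 0.6652 = 13.53
S₃ = 13.53 × 79.4^0.2502 = 13.53 × 2.988 ≈ 40.43

40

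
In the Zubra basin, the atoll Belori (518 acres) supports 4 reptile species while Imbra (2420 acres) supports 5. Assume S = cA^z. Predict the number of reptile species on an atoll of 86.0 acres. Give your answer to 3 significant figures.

z = ln(5/4) / ln(2420/518) = 0.2231 / 1.5415 = 0.1448
c = 4 / 518^0.1448 = 4 / 2.471 = 1.619
S₃ = 1.619 × 86^0.1448 = 1.619 × 1.906 ≈ 3.084

3.08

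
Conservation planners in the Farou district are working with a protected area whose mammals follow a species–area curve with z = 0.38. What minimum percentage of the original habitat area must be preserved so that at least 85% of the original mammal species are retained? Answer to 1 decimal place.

Need (A_new/A_old)^0.38 = 0.85, so A_new/A_old = 0.85^(1/0.38) = 0.85^2.632
ln(A_new/A_old) = ln 0.85 / 0.38 = -0.1625 / 0.38 = -0.4277
A_new/A_old = e^-0.4277 ≈ 0.652

65.2%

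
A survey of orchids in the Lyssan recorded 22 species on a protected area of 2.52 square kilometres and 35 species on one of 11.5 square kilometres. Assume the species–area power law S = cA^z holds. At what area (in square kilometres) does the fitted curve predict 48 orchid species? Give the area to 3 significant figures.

32.3 square kilometres

z = ln(35/22) / ln(11.5/2.52) = 0.4643 / 1.5181 = 0.3058
c = 22 / 2.52^0.3058 = 22 / 1.327 = 16.58
A = (48/16.58)^(1/0.3058) ⇒ ln A = ln(2.895)/0.3058 = 3.4751
A = e^3.4751 ≈ 32.3 square kilometres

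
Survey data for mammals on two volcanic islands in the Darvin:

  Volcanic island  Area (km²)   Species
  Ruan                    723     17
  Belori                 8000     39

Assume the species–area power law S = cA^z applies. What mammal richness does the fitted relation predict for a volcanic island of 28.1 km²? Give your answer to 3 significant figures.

5.54

z = ln(39/17) / ln(8000/723) = 0.8303 / 2.4038 = 0.3454
c = 17 / 723^0.3454 = 17 / 9.719 = 1.749
S₃ = 1.749 × 28.1^0.3454 = 1.749 × 3.165 ≈ 5.537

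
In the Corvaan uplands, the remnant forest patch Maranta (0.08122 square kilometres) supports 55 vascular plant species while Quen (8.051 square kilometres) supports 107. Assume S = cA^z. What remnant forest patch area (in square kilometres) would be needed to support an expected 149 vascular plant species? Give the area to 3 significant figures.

z = ln(107/55) / ln(8.051/0.08122) = 0.6655 / 4.5964 = 0.1448
c = 55 / 0.08122^0.1448 = 55 / 0.6952 = 79.11
A = (149/79.11)^(1/0.1448) ⇒ ln A = ln(1.883)/0.1448 = 4.3727
A = e^4.3727 ≈ 79.26 square kilometres

79.3 square kilometres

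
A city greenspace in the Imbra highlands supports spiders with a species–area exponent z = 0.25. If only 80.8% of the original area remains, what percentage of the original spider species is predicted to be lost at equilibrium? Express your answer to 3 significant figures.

S_new/S_old = (A_new/A_old)^z = 0.808^0.25
= exp(0.25 × ln 0.808) = exp(0.25 × -0.2132) = exp(-0.0533) ≈ 0.9481
Fraction lost = 1 − 0.9481 = 0.0519

5.19%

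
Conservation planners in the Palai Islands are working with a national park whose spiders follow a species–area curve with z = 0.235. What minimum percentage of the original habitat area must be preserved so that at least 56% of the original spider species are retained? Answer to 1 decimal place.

8.5%

Need (A_new/A_old)^0.235 = 0.56, so A_new/A_old = 0.56^(1/0.235) = 0.56^4.255
ln(A_new/A_old) = ln 0.56 / 0.235 = -0.5798 / 0.235 = -2.4673
A_new/A_old = e^-2.4673 ≈ 0.08481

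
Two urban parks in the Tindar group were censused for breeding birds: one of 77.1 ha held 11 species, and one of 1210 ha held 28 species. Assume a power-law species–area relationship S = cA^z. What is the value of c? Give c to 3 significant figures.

z = ln(S₂/S₁) / ln(A₂/A₁) = ln(28/11) / ln(1210/77.1) = 0.9343 / 2.7533 = 0.3393
c = S₁ / A₁^z = 11 / 77.1^0.3393 = 11 / 4.369 = 2.518

2.52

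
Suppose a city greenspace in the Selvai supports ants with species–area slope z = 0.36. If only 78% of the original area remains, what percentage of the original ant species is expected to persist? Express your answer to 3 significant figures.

S_new/S_old = (A_new/A_old)^z = 0.78^0.36
= exp(0.36 × ln 0.78) = exp(0.36 × -0.2485) = exp(-0.0894) ≈ 0.9144

91.4%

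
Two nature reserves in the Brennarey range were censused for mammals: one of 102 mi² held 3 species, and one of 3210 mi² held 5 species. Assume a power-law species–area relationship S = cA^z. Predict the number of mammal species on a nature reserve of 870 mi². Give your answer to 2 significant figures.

4.1

z = ln(5/3) / ln(3210/102) = 0.5108 / 3.4491 = 0.1481
c = 3 / 102^0.1481 = 3 / 1.984 = 1.512
S₃ = 1.512 × 870^0.1481 = 1.512 × 2.725 ≈ 4.121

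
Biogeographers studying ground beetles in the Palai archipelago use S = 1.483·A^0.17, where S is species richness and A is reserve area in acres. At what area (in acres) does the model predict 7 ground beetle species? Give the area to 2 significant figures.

7 = 1.483 × A^0.17  ⇒  A^0.17 = 7/1.483 = 4.72
ln A = ln(4.72) / 0.17 = 1.5518 / 0.17 = 9.1285
A = e^9.1285 ≈ 9214 acres

9200 acres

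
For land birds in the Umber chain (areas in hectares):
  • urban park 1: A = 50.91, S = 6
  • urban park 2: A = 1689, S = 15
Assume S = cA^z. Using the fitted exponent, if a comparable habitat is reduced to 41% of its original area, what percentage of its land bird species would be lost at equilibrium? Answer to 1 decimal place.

z = ln(15/6) / ln(1689/50.91) = 0.9163 / 3.5018 = 0.2617
S_new/S_old = (A_new/A_old)^z = 0.41^0.2617 = exp(0.2617 × -0.8916) = 0.7919
Fraction lost = 1 − 0.7919 = 0.2081

20.8%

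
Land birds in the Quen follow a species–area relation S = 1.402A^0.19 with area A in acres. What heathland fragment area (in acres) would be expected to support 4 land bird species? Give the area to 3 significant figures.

4 = 1.402 × A^0.19  ⇒  A^0.19 = 4/1.402 = 2.853
ln A = ln(2.853) / 0.19 = 1.0484 / 0.19 = 5.5179
A = e^5.5179 ≈ 249.1 acres

249 acres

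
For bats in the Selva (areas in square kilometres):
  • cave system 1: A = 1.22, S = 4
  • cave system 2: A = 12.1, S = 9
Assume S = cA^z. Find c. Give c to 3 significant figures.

z = ln(S₂/S₁) / ln(A₂/A₁) = ln(9/4) / ln(12.1/1.22) = 0.8109 / 2.2944 = 0.3534
c = S₁ / A₁^z = 4 / 1.22^0.3534 = 4 / 1.073 = 3.729

3.73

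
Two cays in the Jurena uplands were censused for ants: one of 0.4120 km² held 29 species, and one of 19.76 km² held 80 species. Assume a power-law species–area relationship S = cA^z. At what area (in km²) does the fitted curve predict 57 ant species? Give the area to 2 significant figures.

z = ln(80/29) / ln(19.76/0.412) = 1.0147 / 3.8704 = 0.2622
c = 29 / 0.412^0.2622 = 29 / 0.7926 = 36.59
A = (57/36.59)^(1/0.2622) ⇒ ln A = ln(1.558)/0.2622 = 1.6907
A = e^1.6907 ≈ 5.423 km²

5.4 km²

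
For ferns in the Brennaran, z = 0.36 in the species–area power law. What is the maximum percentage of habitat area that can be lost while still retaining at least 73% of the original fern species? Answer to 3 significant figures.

58.3%

Need (A_new/A_old)^0.36 = 0.73, so A_new/A_old = 0.73^(1/0.36) = 0.73^2.778
ln(A_new/A_old) = ln 0.73 / 0.36 = -0.3147 / 0.36 = -0.8742
A_new/A_old = e^-0.8742 ≈ 0.4172
Fraction that can be lost = 1 − 0.4172 = 0.5828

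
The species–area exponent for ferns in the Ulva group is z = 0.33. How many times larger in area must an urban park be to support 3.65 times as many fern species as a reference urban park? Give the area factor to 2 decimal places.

(A₂/A₁)^0.33 = 3.65, so A₂/A₁ = 3.65^(1/0.33) = 3.65^3.03
ln(A₂/A₁) = ln 3.65 / 0.33 = 1.2947 / 0.33 = 3.9234
A₂/A₁ = e^3.9234 ≈ 50.57

50.57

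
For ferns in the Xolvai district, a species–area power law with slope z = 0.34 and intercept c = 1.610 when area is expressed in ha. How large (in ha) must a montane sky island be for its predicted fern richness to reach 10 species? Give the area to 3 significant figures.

10 = 1.61 × A^0.34  ⇒  A^0.34 = 10/1.61 = 6.211
ln A = ln(6.211) / 0.34 = 1.8264 / 0.34 = 5.3716
A = e^5.3716 ≈ 215.2 ha

215 ha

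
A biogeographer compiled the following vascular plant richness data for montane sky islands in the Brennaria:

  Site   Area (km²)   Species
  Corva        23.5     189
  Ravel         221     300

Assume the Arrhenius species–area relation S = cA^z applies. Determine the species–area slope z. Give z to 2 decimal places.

Taking logs: ln S = ln c + z ln A, so z = (ln S₂ − ln S₁)/(ln A₂ − ln A₁).
z = ln(300/189) / ln(221/23.5) = ln(1.587) / ln(9.404) = 0.4620 / 2.2412 = 0.2062

0.21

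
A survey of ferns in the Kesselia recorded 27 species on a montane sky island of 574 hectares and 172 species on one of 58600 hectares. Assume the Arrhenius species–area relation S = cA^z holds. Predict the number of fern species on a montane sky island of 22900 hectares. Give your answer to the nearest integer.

z = ln(172/27) / ln(58600/574) = 1.8517 / 4.6259 = 0.4003
c = 27 / 574^0.4003 = 27 / 12.72 = 2.123
S₃ = 2.123 × 22900^0.4003 = 2.123 × 55.61 ≈ 118.1

118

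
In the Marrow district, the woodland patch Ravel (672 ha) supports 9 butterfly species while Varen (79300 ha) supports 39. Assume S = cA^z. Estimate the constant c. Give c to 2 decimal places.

z = ln(S₂/S₁) / ln(A₂/A₁) = ln(39/9) / ln(79300/672) = 1.4663 / 4.7707 = 0.3074
c = S₁ / A₁^z = 9 / 672^0.3074 = 9 / 7.396 = 1.217

1.22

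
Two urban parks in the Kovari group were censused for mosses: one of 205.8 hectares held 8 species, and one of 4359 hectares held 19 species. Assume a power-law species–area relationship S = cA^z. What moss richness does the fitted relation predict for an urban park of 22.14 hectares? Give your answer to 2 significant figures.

4.3

z = ln(19/8) / ln(4359/205.8) = 0.8650 / 3.0531 = 0.2833
c = 8 / 205.8^0.2833 = 8 / 4.523 = 1.769
S₃ = 1.769 × 22.14^0.2833 = 1.769 × 2.405 ≈ 4.254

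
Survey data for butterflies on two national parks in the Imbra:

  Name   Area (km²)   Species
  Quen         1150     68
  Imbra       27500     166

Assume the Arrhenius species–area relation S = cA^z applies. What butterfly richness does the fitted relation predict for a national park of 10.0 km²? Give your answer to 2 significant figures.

z = ln(166/68) / ln(27500/1150) = 0.8925 / 3.1744 = 0.2811
c = 68 / 1150^0.2811 = 68 / 7.253 = 9.376
S₃ = 9.376 × 10^0.2811 = 9.376 × 1.911 ≈ 17.91

18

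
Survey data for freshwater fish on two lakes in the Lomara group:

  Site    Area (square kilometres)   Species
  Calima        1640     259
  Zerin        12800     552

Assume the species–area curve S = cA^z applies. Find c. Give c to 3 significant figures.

17.0

z = ln(S₂/S₁) / ln(A₂/A₁) = ln(552/259) / ln(12800/1640) = 0.7567 / 2.0547 = 0.3683
c = S₁ / A₁^z = 259 / 1640^0.3683 = 259 / 15.27 = 16.96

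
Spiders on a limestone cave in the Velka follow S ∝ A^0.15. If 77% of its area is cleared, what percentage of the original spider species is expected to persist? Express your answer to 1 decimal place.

S_new/S_old = (A_new/A_old)^z = 0.23^0.15
= exp(0.15 × ln 0.23) = exp(0.15 × -1.4697) = exp(-0.2205) ≈ 0.8022

80.2%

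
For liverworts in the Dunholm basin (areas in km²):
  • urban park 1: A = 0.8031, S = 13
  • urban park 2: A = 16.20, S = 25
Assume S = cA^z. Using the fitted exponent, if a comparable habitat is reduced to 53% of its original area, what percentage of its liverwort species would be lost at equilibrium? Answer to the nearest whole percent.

z = ln(25/13) / ln(16.2/0.8031) = 0.6539 / 3.0043 = 0.2177
S_new/S_old = (A_new/A_old)^z = 0.53^0.2177 = exp(0.2177 × -0.6349) = 0.8709
Fraction lost = 1 − 0.8709 = 0.1291

13%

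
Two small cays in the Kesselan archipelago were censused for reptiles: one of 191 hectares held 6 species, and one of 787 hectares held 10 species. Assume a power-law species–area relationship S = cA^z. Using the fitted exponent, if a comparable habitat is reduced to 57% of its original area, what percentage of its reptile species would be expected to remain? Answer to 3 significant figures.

81.6%

z = ln(10/6) / ln(787/191) = 0.5108 / 1.4160 = 0.3608
S_new/S_old = (A_new/A_old)^z = 0.57^0.3608 = exp(0.3608 × -0.5621) = 0.8164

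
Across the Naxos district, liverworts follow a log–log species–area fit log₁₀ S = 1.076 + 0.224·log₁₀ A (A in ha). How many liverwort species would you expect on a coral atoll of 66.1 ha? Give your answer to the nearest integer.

30

S = 11.91 × 66.1^0.224
ln S = ln 11.91 + 0.224 × ln 66.1 = 2.4776 + 0.224 × 4.1912 = 3.4164
S = e^3.4164 ≈ 30.46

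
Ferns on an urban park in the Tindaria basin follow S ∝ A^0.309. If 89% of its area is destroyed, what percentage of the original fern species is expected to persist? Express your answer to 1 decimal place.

S_new/S_old = (A_new/A_old)^z = 0.11^0.309
= exp(0.309 × ln 0.11) = exp(0.309 × -2.2073) = exp(-0.6820) ≈ 0.5056

50.6%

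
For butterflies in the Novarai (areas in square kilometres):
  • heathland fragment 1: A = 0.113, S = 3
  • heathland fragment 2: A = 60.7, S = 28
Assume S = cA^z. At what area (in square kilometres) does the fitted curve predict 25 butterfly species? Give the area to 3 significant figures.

44.1 square kilometres

z = ln(28/3) / ln(60.7/0.113) = 2.2336 / 6.2863 = 0.3553
c = 3 / 0.113^0.3553 = 3 / 0.4608 = 6.51
A = (25/6.51)^(1/0.3553) ⇒ ln A = ln(3.84)/0.3553 = 3.7870
A = e^3.7870 ≈ 44.12 square kilometres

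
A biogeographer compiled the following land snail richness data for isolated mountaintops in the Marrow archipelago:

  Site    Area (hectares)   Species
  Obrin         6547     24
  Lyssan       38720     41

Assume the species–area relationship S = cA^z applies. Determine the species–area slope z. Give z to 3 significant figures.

Taking logs: ln S = ln c + z ln A, so z = (ln S₂ − ln S₁)/(ln A₂ − ln A₁).
z = ln(41/24) / ln(38720/6547) = ln(1.708) / ln(5.914) = 0.5355 / 1.7773 = 0.3013

0.301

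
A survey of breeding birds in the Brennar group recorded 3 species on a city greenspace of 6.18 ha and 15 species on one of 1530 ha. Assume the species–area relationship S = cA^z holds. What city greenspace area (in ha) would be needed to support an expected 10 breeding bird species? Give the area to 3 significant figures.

z = ln(15/3) / ln(1530/6.18) = 1.6094 / 5.5117 = 0.2920
c = 3 / 6.18^0.2920 = 3 / 1.702 = 1.763
A = (10/1.763)^(1/0.2920) ⇒ ln A = ln(5.673)/0.2920 = 5.9445
A = e^5.9445 ≈ 381.6 ha

382 ha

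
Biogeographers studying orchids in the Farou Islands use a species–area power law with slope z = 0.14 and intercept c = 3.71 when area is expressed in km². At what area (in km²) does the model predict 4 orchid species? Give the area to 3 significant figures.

4 = 3.71 × A^0.14  ⇒  A^0.14 = 4/3.71 = 1.078
ln A = ln(1.078) / 0.14 = 0.0753 / 0.14 = 0.5376
A = e^0.5376 ≈ 1.712 km²

1.71 km²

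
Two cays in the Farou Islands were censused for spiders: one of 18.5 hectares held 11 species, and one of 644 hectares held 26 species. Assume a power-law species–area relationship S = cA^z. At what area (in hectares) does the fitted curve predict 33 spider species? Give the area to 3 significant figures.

1720 hectares

z = ln(26/11) / ln(644/18.5) = 0.8602 / 3.5499 = 0.2423
c = 11 / 18.5^0.2423 = 11 / 2.028 = 5.424
A = (33/5.424)^(1/0.2423) ⇒ ln A = ln(6.084)/0.2423 = 7.4516
A = e^7.4516 ≈ 1723 hectares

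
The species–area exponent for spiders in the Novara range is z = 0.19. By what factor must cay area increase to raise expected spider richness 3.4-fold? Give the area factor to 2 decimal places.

(A₂/A₁)^0.19 = 3.4, so A₂/A₁ = 3.4^(1/0.19) = 3.4^5.263
ln(A₂/A₁) = ln 3.4 / 0.19 = 1.2238 / 0.19 = 6.4409
A₂/A₁ = e^6.4409 ≈ 627

626.99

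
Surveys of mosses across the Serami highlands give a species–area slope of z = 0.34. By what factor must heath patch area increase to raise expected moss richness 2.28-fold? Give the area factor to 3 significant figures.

11.3

(A₂/A₁)^0.34 = 2.28, so A₂/A₁ = 2.28^(1/0.34) = 2.28^2.941
ln(A₂/A₁) = ln 2.28 / 0.34 = 0.8242 / 0.34 = 2.4240
A₂/A₁ = e^2.4240 ≈ 11.29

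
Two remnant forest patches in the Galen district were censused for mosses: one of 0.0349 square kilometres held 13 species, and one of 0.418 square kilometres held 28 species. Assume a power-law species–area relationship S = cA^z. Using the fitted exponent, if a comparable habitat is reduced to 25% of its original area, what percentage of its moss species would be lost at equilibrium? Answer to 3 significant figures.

34.8%

z = ln(28/13) / ln(0.418/0.0349) = 0.7673 / 2.4830 = 0.3090
S_new/S_old = (A_new/A_old)^z = 0.25^0.3090 = exp(0.3090 × -1.3863) = 0.6516
Fraction lost = 1 − 0.6516 = 0.3484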